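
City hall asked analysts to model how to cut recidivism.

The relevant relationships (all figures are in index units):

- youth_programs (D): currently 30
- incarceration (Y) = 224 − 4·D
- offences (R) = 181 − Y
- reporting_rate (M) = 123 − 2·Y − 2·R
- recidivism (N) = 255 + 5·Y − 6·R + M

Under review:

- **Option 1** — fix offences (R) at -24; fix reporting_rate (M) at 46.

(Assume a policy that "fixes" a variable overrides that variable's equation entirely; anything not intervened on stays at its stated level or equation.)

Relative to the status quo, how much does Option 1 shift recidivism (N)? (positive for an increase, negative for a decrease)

891

Baseline:
  D = 30
  Y = 224 − 4·30 = 104
  R = 181 − 104 = 77
  M = 123 − 2·104 − 2·77 = -239
  N = 255 + 5·104 − 6·77 + (-239) = 74
Option 1 (R := -24, M := 46):
  D = 30
  Y = 224 − 4·30 = 104
  R = -24
  M = 46
  N = 255 + 5·104 − 6·(-24) + 46 = 965
Change in N: 965 − 74 = 891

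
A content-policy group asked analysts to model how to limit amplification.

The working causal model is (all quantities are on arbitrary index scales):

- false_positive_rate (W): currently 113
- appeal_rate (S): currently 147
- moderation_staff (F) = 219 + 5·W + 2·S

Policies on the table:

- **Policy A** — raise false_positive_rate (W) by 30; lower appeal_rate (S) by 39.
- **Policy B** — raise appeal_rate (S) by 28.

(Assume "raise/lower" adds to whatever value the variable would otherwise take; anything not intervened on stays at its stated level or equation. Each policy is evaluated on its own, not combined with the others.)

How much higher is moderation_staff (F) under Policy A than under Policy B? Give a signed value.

16

Policy A (W + 30, S − 39):
  W = 113 + 30 = 143
  S = 147 − 39 = 108
  F = 219 + 5·143 + 2·108 = 1150
Policy B (S + 28):
  W = 113
  S = 147 + 28 = 175
  F = 219 + 5·113 + 2·175 = 1134
F: 1150 − 1134 = 16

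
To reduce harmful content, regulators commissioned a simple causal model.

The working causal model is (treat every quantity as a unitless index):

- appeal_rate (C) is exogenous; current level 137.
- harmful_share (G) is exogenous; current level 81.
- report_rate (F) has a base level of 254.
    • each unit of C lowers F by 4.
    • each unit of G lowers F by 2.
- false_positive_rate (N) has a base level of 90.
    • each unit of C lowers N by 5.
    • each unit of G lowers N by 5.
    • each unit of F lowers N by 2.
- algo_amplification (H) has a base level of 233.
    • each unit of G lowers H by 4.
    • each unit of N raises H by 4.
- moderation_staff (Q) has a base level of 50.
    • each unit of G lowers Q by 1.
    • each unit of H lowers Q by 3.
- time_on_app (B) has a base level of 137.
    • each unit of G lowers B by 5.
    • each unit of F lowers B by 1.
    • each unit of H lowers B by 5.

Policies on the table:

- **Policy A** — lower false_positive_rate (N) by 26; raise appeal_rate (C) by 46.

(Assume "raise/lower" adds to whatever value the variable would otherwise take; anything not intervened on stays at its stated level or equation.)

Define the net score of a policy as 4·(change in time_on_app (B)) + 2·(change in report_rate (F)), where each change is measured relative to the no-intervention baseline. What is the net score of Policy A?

-8592

Baseline:
  C = 137
  G = 81
  F = 254 − 4·137 − 2·81 = -456
  N = 90 − 5·137 − 5·81 − 2·(-456) = -88
  H = 233 − 4·81 + 4·(-88) = -443
  B = 137 − 5·81 − (-456) − 5·(-443) = 2403
Policy A (N − 26, C + 46):
  C = 137 + 46 = 183
  G = 81
  F = 254 − 4·183 − 2·81 = -640
  N = 90 − 5·183 − 5·81 − 2·(-640) (−26 from intervention) = 24
  H = 233 − 4·81 + 4·24 = 5
  B = 137 − 5·81 − (-640) − 5·5 = 347
ΔB = 347 − 2403 = -2056; ΔF = -640 − (-456) = -184
Score = 4·(-2056) + 2·(-184) = -8592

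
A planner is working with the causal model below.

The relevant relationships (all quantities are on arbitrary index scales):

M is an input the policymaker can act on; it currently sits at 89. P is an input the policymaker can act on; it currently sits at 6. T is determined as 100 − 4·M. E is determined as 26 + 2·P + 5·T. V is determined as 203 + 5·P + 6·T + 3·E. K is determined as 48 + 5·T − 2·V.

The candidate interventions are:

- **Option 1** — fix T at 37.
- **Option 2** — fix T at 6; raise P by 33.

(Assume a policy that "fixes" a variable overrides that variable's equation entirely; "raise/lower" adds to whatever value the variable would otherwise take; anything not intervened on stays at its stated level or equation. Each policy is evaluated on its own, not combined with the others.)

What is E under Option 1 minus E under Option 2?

Option 1 (T := 37):
  M = 89
  P = 6
  T = 37
  E = 26 + 2·6 + 5·37 = 223
Option 2 (T := 6, P + 33):
  M = 89
  P = 6 + 33 = 39
  T = 6
  E = 26 + 2·39 + 5·6 = 134
E: 223 − 134 = 89

89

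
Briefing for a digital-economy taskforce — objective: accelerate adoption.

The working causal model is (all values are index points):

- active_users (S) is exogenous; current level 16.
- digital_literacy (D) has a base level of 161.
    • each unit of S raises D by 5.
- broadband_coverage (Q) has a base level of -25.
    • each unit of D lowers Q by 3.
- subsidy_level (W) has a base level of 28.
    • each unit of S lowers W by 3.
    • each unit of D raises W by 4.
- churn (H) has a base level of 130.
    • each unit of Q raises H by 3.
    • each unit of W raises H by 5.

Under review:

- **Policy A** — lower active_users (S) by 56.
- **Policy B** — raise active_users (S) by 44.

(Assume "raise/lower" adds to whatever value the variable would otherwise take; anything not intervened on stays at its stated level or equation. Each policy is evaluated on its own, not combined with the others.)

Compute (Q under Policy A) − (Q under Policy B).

Policy A (S − 56):
  S = 16 − 56 = -40
  D = 161 + 5·(-40) = -39
  Q = -25 − 3·(-39) = 92
Policy B (S + 44):
  S = 16 + 44 = 60
  D = 161 + 5·60 = 461
  Q = -25 − 3·461 = -1408
Q: 92 − (-1408) = 1500

1500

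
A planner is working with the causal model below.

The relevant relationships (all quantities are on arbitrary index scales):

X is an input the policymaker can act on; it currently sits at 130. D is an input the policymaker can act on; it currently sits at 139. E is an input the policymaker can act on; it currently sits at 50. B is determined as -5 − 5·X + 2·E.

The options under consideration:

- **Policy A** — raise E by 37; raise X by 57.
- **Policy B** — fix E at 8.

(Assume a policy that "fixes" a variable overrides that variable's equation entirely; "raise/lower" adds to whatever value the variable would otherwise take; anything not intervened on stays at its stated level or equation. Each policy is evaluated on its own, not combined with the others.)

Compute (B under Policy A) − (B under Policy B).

-127

Policy A (E + 37, X + 57):
  X = 130 + 57 = 187
  E = 50 + 37 = 87
  B = -5 − 5·187 + 2·87 = -766
Policy B (E := 8):
  X = 130
  E = 8
  B = -5 − 5·130 + 2·8 = -639
B: -766 − (-639) = -127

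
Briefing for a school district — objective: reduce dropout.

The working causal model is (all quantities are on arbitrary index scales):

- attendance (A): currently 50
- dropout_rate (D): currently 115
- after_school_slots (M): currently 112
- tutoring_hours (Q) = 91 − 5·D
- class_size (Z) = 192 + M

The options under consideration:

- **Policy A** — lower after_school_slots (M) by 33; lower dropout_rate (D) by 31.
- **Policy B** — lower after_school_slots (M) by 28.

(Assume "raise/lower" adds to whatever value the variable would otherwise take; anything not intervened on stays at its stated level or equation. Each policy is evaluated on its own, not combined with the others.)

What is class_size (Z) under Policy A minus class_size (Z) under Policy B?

Policy A (M − 33, D − 31):
  M = 112 − 33 = 79
  Z = 192 + 79 = 271
Policy B (M − 28):
  M = 112 − 28 = 84
  Z = 192 + 84 = 276
Z: 271 − 276 = -5

-5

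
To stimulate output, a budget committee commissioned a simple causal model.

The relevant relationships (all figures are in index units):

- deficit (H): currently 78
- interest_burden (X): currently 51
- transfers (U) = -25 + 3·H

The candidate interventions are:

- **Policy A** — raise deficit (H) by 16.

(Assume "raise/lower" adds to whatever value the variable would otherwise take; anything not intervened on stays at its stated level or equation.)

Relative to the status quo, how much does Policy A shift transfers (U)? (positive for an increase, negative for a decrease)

Baseline:
  H = 78
  U = -25 + 3·78 = 209
Policy A (H + 16):
  H = 78 + 16 = 94
  U = -25 + 3·94 = 257
Change in U: 257 − 209 = 48

48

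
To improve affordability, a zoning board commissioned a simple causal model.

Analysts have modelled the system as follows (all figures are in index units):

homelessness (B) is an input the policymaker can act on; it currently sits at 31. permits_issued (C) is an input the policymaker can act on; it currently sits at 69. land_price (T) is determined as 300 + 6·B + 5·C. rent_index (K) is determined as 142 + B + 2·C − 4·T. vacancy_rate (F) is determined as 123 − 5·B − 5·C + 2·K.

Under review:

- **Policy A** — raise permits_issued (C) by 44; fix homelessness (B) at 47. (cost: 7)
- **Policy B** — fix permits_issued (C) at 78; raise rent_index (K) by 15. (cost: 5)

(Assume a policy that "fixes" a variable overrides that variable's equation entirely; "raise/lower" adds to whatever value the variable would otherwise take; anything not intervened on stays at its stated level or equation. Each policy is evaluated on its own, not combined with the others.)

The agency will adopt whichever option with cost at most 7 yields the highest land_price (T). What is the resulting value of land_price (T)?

Policy A (C + 44, B := 47):
  B = 47
  C = 69 + 44 = 113
  T = 300 + 6·47 + 5·113 = 1147
Policy B (C := 78, K + 15):
  B = 31
  C = 78
  T = 300 + 6·31 + 5·78 = 876
Comparing — Policy A: T=1147, Policy B: T=876. Highest is 1147 (Policy A).

1147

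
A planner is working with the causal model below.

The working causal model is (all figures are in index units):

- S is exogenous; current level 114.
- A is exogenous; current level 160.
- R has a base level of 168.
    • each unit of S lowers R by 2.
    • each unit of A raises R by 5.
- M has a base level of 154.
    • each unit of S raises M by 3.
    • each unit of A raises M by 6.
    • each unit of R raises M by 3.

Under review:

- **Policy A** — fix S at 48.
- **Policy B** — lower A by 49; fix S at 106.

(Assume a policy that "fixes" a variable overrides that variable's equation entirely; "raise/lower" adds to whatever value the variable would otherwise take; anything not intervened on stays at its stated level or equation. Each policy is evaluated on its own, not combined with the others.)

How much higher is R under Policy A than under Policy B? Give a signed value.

Policy A (S := 48):
  S = 48
  A = 160
  R = 168 − 2·48 + 5·160 = 872
Policy B (A − 49, S := 106):
  S = 106
  A = 160 − 49 = 111
  R = 168 − 2·106 + 5·111 = 511
R: 872 − 511 = 361

361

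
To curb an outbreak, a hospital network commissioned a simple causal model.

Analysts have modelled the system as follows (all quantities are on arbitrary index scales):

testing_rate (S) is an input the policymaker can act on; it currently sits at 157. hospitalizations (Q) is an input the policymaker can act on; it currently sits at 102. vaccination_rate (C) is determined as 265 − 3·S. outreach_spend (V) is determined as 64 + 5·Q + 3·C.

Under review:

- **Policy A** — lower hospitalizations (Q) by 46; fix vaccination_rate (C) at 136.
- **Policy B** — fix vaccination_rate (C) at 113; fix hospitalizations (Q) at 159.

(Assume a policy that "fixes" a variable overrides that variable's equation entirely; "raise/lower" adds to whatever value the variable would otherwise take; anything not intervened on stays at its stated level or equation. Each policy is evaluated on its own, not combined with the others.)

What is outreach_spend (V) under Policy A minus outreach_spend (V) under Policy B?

-446

Policy A (Q − 46, C := 136):
  S = 157
  Q = 102 − 46 = 56
  C = 136
  V = 64 + 5·56 + 3·136 = 752
Policy B (C := 113, Q := 159):
  S = 157
  Q = 159
  C = 113
  V = 64 + 5·159 + 3·113 = 1198
V: 752 − 1198 = -446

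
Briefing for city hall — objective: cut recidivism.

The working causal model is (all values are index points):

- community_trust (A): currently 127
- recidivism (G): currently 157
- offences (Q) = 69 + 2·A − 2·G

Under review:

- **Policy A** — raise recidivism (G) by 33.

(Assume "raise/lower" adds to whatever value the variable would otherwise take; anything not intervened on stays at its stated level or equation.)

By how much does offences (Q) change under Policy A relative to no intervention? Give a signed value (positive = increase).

-66

Baseline:
  A = 127
  G = 157
  Q = 69 + 2·127 − 2·157 = 9
Policy A (G + 33):
  A = 127
  G = 157 + 33 = 190
  Q = 69 + 2·127 − 2·190 = -57
Change in Q: -57 − 9 = -66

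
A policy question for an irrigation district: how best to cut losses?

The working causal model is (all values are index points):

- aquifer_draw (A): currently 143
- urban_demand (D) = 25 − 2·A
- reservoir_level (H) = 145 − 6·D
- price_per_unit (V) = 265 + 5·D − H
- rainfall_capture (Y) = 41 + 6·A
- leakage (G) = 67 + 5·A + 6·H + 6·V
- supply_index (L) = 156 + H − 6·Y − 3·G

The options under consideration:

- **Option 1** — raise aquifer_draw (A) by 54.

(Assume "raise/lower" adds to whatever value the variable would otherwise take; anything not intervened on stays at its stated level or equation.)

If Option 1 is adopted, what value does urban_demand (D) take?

-369

Option 1 (A + 54):
  A = 143 + 54 = 197
  D = 25 − 2·197 = -369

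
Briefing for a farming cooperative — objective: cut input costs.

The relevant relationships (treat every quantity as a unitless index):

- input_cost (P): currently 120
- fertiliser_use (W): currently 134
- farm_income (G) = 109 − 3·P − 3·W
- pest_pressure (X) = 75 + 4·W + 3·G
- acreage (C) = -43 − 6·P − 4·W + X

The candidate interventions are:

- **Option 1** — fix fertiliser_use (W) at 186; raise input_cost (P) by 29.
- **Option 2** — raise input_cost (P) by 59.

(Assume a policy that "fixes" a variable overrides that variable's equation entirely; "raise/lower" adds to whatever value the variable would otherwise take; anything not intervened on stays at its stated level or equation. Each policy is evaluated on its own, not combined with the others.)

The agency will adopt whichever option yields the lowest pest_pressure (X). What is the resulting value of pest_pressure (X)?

-1879

Option 1 (W := 186, P + 29):
  P = 120 + 29 = 149
  W = 186
  G = 109 − 3·149 − 3·186 = -896
  X = 75 + 4·186 + 3·(-896) = -1869
Option 2 (P + 59):
  P = 120 + 59 = 179
  W = 134
  G = 109 − 3·179 − 3·134 = -830
  X = 75 + 4·134 + 3·(-830) = -1879
Comparing — Option 1: X=-1869, Option 2: X=-1879. Lowest is -1879 (Option 2).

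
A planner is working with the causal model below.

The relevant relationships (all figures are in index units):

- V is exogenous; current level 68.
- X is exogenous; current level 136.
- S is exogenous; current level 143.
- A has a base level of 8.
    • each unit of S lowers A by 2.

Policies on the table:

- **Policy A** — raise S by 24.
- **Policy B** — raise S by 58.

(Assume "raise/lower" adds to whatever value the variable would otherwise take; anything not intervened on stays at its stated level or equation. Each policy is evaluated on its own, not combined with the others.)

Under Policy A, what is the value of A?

-326

Policy A (S + 24):
  S = 143 + 24 = 167
  A = 8 − 2·167 = -326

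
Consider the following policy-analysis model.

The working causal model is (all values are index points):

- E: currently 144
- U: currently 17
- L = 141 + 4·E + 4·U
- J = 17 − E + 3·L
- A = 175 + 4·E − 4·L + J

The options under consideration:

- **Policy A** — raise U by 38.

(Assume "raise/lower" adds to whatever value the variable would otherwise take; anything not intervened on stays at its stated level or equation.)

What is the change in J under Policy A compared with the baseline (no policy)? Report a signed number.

456

Baseline:
  E = 144
  U = 17
  L = 141 + 4·144 + 4·17 = 785
  J = 17 − 144 + 3·785 = 2228
Policy A (U + 38):
  E = 144
  U = 17 + 38 = 55
  L = 141 + 4·144 + 4·55 = 937
  J = 17 − 144 + 3·937 = 2684
Change in J: 2684 − 2228 = 456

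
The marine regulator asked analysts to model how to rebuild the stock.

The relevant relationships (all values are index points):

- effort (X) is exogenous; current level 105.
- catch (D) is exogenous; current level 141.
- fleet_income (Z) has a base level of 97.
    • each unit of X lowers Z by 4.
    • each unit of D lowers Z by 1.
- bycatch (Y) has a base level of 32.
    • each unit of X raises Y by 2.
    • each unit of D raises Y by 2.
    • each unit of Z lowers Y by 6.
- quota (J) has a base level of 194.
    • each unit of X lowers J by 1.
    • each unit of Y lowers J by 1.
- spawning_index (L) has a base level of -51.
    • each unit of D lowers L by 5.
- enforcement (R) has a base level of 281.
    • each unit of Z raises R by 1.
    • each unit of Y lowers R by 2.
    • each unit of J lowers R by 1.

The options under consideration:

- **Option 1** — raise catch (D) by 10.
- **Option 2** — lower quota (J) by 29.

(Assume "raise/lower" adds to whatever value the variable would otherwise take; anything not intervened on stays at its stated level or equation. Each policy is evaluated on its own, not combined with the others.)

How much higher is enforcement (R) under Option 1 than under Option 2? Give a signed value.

Option 1 (D + 10):
  X = 105
  D = 141 + 10 = 151
  Z = 97 − 4·105 − 151 = -474
  Y = 32 + 2·105 + 2·151 − 6·(-474) = 3388
  J = 194 − 105 − 3388 = -3299
  R = 281 + (-474) − 2·3388 − (-3299) = -3670
Option 2 (J − 29):
  X = 105
  D = 141
  Z = 97 − 4·105 − 141 = -464
  Y = 32 + 2·105 + 2·141 − 6·(-464) = 3308
  J = 194 − 105 − 3308 (−29 from intervention) = -3248
  R = 281 + (-464) − 2·3308 − (-3248) = -3551
R: -3670 − (-3551) = -119

-119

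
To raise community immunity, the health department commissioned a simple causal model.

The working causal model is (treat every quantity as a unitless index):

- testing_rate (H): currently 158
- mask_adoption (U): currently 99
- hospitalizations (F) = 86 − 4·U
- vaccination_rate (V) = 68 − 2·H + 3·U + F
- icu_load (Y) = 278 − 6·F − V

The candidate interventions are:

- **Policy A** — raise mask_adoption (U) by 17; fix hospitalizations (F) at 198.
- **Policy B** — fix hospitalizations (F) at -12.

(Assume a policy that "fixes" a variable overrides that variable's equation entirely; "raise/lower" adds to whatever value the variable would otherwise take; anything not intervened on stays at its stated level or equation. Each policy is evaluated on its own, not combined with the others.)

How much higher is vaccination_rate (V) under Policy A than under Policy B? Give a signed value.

261

Policy A (U + 17, F := 198):
  H = 158
  U = 99 + 17 = 116
  F = 198
  V = 68 − 2·158 + 3·116 + 198 = 298
Policy B (F := -12):
  H = 158
  U = 99
  F = -12
  V = 68 − 2·158 + 3·99 + (-12) = 37
V: 298 − 37 = 261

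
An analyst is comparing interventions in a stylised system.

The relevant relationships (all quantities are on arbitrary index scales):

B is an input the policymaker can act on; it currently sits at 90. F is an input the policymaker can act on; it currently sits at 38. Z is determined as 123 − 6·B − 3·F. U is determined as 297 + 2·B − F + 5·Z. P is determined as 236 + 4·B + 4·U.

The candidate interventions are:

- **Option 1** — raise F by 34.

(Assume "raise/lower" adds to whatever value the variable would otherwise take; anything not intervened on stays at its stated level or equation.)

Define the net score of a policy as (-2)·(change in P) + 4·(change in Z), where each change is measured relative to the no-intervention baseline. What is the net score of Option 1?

Baseline:
  B = 90
  F = 38
  Z = 123 − 6·90 − 3·38 = -531
  U = 297 + 2·90 − 38 + 5·(-531) = -2216
  P = 236 + 4·90 + 4·(-2216) = -8268
Option 1 (F + 34):
  B = 90
  F = 38 + 34 = 72
  Z = 123 − 6·90 − 3·72 = -633
  U = 297 + 2·90 − 72 + 5·(-633) = -2760
  P = 236 + 4·90 + 4·(-2760) = -10444
ΔP = -10444 − (-8268) = -2176; ΔZ = -633 − (-531) = -102
Score = (-2)·(-2176) + 4·(-102) = 3944

3944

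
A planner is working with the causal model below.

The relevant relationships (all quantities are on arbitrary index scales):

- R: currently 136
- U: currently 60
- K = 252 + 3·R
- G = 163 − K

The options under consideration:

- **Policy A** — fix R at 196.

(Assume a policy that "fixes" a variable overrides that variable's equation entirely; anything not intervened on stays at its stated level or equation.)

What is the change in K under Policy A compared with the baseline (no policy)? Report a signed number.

180

Baseline:
  R = 136
  K = 252 + 3·136 = 660
Policy A (R := 196):
  R = 196
  K = 252 + 3·196 = 840
Change in K: 840 − 660 = 180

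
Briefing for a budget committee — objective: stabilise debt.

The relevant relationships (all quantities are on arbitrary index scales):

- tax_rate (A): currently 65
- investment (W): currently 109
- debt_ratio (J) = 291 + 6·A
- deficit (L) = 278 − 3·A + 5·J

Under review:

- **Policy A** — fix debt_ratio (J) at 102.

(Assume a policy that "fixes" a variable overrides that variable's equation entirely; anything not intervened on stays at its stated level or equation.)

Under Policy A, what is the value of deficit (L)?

Policy A (J := 102):
  A = 65
  J = 102
  L = 278 − 3·65 + 5·102 = 593

593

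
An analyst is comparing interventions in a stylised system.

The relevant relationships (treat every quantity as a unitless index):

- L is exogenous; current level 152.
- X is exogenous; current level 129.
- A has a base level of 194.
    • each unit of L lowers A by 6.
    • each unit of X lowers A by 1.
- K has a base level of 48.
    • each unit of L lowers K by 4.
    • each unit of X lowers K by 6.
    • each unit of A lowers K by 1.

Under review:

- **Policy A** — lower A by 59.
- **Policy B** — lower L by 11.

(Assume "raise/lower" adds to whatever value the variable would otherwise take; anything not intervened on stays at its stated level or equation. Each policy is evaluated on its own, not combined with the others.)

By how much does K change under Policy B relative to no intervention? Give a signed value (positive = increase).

-22

Baseline:
  L = 152
  X = 129
  A = 194 − 6·152 − 129 = -847
  K = 48 − 4·152 − 6·129 − (-847) = -487
Policy B (L − 11):
  L = 152 − 11 = 141
  X = 129
  A = 194 − 6·141 − 129 = -781
  K = 48 − 4·141 − 6·129 − (-781) = -509
Change in K: -509 − (-487) = -22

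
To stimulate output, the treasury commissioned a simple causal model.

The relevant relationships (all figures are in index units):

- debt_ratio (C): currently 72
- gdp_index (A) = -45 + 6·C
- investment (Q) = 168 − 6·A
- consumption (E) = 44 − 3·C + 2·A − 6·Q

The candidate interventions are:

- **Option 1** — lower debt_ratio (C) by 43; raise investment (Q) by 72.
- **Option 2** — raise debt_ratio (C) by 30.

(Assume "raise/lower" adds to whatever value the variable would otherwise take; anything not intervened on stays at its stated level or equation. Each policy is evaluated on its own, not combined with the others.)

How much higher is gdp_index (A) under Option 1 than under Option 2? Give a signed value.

-438

Option 1 (C − 43, Q + 72):
  C = 72 − 43 = 29
  A = -45 + 6·29 = 129
Option 2 (C + 30):
  C = 72 + 30 = 102
  A = -45 + 6·102 = 567
A: 129 − 567 = -438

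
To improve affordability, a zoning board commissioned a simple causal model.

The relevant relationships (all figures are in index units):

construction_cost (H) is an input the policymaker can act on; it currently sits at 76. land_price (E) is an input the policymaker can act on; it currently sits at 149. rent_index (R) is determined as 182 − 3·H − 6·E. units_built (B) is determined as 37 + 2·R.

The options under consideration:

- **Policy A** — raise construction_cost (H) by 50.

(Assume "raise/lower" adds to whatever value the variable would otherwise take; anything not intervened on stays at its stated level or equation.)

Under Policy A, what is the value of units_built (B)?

Policy A (H + 50):
  H = 76 + 50 = 126
  E = 149
  R = 182 − 3·126 − 6·149 = -1090
  B = 37 + 2·(-1090) = -2143

-2143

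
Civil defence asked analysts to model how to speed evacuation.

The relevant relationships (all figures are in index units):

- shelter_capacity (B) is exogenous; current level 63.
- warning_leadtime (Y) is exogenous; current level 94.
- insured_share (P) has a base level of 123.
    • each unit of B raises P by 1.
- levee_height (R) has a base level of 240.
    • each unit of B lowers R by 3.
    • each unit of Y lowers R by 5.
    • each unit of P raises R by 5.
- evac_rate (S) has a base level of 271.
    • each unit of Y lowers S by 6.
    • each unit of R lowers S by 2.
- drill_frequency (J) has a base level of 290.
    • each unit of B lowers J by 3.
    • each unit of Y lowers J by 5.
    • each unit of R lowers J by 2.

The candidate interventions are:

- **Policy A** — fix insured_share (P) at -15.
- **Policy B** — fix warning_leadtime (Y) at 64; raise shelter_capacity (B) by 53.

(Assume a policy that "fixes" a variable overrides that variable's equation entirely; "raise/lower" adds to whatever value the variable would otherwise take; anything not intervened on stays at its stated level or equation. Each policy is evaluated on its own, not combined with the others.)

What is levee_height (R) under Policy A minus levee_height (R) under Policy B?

-1261

Policy A (P := -15):
  B = 63
  Y = 94
  P = -15
  R = 240 − 3·63 − 5·94 + 5·(-15) = -494
Policy B (Y := 64, B + 53):
  B = 63 + 53 = 116
  Y = 64
  P = 123 + 116 = 239
  R = 240 − 3·116 − 5·64 + 5·239 = 767
R: -494 − 767 = -1261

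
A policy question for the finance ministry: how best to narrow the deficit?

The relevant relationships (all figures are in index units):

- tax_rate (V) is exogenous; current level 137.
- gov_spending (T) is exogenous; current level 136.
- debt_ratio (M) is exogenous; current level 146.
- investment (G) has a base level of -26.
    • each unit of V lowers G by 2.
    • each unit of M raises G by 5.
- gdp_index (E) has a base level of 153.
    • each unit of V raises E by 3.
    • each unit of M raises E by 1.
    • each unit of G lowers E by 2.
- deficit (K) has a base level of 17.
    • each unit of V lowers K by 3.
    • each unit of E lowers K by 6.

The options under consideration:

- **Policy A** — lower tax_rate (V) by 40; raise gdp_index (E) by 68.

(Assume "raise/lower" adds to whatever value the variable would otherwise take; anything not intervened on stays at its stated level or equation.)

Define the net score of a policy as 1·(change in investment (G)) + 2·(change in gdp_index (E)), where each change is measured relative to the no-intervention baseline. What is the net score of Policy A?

Baseline:
  V = 137
  M = 146
  G = -26 − 2·137 + 5·146 = 430
  E = 153 + 3·137 + 146 − 2·430 = -150
Policy A (V − 40, E + 68):
  V = 137 − 40 = 97
  M = 146
  G = -26 − 2·97 + 5·146 = 510
  E = 153 + 3·97 + 146 − 2·510 (+68 from intervention) = -362
ΔG = 510 − 430 = 80; ΔE = -362 − (-150) = -212
Score = 1·80 + 2·(-212) = -344

-344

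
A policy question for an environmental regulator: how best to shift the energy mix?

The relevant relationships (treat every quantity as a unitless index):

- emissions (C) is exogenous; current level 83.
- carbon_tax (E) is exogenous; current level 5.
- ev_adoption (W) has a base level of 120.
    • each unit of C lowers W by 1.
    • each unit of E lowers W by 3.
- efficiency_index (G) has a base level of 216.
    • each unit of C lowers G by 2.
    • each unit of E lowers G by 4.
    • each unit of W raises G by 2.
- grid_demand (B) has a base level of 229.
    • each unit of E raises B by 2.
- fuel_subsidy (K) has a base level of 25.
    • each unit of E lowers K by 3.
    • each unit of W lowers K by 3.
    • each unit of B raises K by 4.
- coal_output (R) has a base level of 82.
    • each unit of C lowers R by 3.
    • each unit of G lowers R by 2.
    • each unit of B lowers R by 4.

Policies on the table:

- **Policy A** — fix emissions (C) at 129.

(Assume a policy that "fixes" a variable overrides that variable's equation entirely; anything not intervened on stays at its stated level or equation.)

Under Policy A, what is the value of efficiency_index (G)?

Policy A (C := 129):
  C = 129
  E = 5
  W = 120 − 129 − 3·5 = -24
  G = 216 − 2·129 − 4·5 + 2·(-24) = -110

-110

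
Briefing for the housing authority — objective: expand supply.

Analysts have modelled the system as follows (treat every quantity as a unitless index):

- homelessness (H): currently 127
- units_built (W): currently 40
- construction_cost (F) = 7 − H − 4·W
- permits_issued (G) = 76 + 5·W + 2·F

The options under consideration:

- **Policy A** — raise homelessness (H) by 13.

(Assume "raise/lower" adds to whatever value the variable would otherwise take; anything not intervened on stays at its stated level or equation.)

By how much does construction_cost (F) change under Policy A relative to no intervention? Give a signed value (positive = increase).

-13

Baseline:
  H = 127
  W = 40
  F = 7 − 127 − 4·40 = -280
Policy A (H + 13):
  H = 127 + 13 = 140
  W = 40
  F = 7 − 140 − 4·40 = -293
Change in F: -293 − (-280) = -13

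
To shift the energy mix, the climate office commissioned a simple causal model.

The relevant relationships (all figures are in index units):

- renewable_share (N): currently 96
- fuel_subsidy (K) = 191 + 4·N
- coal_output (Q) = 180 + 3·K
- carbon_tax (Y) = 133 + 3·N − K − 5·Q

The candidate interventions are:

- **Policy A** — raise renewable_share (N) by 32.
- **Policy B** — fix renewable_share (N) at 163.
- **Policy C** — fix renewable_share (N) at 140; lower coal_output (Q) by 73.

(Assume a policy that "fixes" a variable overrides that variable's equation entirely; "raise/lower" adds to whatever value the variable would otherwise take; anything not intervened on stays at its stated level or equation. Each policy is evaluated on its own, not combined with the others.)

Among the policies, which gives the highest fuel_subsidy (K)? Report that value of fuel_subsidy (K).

Policy A (N + 32):
  N = 96 + 32 = 128
  K = 191 + 4·128 = 703
Policy B (N := 163):
  N = 163
  K = 191 + 4·163 = 843
Policy C (N := 140, Q − 73):
  N = 140
  K = 191 + 4·140 = 751
Comparing — Policy A: K=703, Policy B: K=843, Policy C: K=751. Highest is 843 (Policy B).

843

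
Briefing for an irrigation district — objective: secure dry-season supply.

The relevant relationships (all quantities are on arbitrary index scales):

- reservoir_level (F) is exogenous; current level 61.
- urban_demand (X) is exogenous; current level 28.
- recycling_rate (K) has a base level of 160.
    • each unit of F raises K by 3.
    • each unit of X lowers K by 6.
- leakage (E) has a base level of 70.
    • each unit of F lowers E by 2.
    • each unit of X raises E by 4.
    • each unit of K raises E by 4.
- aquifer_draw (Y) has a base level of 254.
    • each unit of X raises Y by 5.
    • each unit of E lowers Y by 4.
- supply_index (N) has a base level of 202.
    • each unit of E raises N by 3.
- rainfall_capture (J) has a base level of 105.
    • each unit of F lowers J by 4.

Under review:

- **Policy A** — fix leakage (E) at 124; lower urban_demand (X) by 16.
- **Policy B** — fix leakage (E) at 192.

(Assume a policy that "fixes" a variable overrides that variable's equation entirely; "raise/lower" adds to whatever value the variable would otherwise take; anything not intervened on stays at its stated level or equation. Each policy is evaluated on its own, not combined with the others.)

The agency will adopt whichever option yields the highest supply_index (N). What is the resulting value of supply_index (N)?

778

Policy A (E := 124, X − 16):
  F = 61
  X = 28 − 16 = 12
  K = 160 + 3·61 − 6·12 = 271
  E = 124
  N = 202 + 3·124 = 574
Policy B (E := 192):
  F = 61
  X = 28
  K = 160 + 3·61 − 6·28 = 175
  E = 192
  N = 202 + 3·192 = 778
Comparing — Policy A: N=574, Policy B: N=778. Highest is 778 (Policy B).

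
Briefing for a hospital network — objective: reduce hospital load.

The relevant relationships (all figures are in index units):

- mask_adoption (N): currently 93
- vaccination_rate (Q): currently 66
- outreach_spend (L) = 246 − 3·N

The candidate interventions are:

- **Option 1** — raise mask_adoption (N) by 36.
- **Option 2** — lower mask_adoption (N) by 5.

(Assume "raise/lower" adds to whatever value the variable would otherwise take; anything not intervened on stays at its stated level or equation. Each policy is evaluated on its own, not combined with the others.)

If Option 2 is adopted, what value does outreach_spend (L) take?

-18

Option 2 (N − 5):
  N = 93 − 5 = 88
  L = 246 − 3·88 = -18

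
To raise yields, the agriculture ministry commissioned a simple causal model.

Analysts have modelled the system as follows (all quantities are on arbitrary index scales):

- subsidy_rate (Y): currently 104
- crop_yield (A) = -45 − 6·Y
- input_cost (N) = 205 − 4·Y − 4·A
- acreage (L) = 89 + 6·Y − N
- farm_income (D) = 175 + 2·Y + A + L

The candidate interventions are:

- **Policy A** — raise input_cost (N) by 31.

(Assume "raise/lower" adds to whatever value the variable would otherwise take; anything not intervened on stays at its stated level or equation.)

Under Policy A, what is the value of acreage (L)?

-1783

Policy A (N + 31):
  Y = 104
  A = -45 − 6·104 = -669
  N = 205 − 4·104 − 4·(-669) (+31 from intervention) = 2496
  L = 89 + 6·104 − 2496 = -1783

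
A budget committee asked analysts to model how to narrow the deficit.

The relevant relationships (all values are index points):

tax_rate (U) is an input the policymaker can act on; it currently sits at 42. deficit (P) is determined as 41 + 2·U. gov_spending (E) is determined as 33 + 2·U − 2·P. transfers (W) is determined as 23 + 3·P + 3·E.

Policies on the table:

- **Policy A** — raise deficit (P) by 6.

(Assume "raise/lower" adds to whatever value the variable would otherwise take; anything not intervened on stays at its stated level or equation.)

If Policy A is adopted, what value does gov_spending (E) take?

Policy A (P + 6):
  U = 42
  P = 41 + 2·42 (+6 from intervention) = 131
  E = 33 + 2·42 − 2·131 = -145

-145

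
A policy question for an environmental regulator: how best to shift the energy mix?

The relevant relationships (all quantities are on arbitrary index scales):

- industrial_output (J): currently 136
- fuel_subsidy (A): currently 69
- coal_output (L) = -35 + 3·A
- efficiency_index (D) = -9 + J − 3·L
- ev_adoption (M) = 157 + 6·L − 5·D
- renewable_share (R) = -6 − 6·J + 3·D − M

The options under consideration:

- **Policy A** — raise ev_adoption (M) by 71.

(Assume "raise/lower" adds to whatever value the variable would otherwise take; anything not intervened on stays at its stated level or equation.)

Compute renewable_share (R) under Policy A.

Policy A (M + 71):
  J = 136
  A = 69
  L = -35 + 3·69 = 172
  D = -9 + 136 − 3·172 = -389
  M = 157 + 6·172 − 5·(-389) (+71 from intervention) = 3205
  R = -6 − 6·136 + 3·(-389) − 3205 = -5194

-5194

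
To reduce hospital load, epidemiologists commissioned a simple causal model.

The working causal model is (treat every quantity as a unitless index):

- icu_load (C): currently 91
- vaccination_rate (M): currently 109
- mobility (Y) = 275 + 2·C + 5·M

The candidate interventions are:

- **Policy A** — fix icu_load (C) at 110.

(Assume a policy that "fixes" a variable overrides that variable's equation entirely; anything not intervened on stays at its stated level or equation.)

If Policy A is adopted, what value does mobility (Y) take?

Policy A (C := 110):
  C = 110
  M = 109
  Y = 275 + 2·110 + 5·109 = 1040

1040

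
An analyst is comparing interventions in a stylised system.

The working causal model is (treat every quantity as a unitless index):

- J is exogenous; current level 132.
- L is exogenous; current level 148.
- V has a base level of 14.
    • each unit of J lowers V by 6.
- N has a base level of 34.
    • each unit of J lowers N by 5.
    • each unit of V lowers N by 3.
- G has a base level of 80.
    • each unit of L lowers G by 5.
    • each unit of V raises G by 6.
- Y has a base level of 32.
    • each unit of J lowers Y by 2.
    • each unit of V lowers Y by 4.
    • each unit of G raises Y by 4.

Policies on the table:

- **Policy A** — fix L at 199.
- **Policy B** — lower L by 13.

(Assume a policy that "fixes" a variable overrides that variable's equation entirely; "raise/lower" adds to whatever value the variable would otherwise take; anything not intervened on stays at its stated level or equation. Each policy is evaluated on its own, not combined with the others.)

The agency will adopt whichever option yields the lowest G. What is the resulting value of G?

-5583

Policy A (L := 199):
  J = 132
  L = 199
  V = 14 − 6·132 = -778
  G = 80 − 5·199 + 6·(-778) = -5583
Policy B (L − 13):
  J = 132
  L = 148 − 13 = 135
  V = 14 − 6·132 = -778
  G = 80 − 5·135 + 6·(-778) = -5263
Comparing — Policy A: G=-5583, Policy B: G=-5263. Lowest is -5583 (Policy A).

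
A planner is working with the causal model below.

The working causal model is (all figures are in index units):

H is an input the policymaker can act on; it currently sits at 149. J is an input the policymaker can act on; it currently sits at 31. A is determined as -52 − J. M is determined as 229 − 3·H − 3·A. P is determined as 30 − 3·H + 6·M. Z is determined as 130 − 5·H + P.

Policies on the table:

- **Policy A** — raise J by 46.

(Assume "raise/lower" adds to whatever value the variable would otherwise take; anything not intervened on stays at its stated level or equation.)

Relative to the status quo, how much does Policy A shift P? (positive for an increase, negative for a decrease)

828

Baseline:
  H = 149
  J = 31
  A = -52 − 31 = -83
  M = 229 − 3·149 − 3·(-83) = 31
  P = 30 − 3·149 + 6·31 = -231
Policy A (J + 46):
  H = 149
  J = 31 + 46 = 77
  A = -52 − 77 = -129
  M = 229 − 3·149 − 3·(-129) = 169
  P = 30 − 3·149 + 6·169 = 597
Change in P: 597 − (-231) = 828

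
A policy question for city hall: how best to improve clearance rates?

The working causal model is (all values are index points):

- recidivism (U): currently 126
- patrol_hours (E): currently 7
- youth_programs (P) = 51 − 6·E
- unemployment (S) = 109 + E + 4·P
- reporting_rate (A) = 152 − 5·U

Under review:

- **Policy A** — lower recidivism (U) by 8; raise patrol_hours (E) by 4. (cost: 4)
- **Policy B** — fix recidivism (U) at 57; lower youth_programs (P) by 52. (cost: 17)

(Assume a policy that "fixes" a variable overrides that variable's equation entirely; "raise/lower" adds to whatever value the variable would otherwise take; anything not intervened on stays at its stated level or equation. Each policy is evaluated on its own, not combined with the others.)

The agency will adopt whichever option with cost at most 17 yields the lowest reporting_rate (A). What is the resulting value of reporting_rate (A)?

Policy A (U − 8, E + 4):
  U = 126 − 8 = 118
  A = 152 − 5·118 = -438
Policy B (U := 57, P − 52):
  U = 57
  A = 152 − 5·57 = -133
Comparing — Policy A: A=-438, Policy B: A=-133. Lowest is -438 (Policy A).

-438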